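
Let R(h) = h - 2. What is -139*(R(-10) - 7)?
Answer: 2641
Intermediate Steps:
R(h) = -2 + h
-139*(R(-10) - 7) = -139*((-2 - 10) - 7) = -139*(-12 - 7) = -139*(-19) = 2641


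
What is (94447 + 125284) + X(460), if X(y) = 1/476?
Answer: 104591957/476 ≈ 2.1973e+5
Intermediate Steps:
X(y) = 1/476
(94447 + 125284) + X(460) = (94447 + 125284) + 1/476 = 219731 + 1/476 = 104591957/476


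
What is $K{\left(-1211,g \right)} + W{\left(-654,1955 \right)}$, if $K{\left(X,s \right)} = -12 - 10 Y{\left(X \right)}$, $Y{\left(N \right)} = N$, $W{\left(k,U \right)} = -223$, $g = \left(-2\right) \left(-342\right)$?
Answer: $11875$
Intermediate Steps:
$g = 684$
$K{\left(X,s \right)} = -12 - 10 X$
$K{\left(-1211,g \right)} + W{\left(-654,1955 \right)} = \left(-12 - -12110\right) - 223 = \left(-12 + 12110\right) - 223 = 12098 - 223 = 11875$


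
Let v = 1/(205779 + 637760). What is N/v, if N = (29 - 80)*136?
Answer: -5850786504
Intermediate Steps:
v = 1/843539 ≈ 1.1855e-6
N = -6936 (N = -51*136 = -6936)
N/v = -6936/1/843539 = -6936*843539 = -5850786504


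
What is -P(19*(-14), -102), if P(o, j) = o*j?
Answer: -27132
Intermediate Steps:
P(o, j) = j*o
-P(19*(-14), -102) = -(-102)*19*(-14) = -(-102)*(-266) = -1*27132 = -27132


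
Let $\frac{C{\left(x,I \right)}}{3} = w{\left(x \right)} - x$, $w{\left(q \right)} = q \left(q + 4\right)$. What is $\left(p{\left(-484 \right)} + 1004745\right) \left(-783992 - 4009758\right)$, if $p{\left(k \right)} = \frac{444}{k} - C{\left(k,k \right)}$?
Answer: $- \frac{177686009962500}{121} \approx -1.4685 \cdot 10^{12}$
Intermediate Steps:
$w{\left(q \right)} = q \left(4 + q\right)$
$C{\left(x,I \right)} = - 3 x + 3 x \left(4 + x\right)$ ($C{\left(x,I \right)} = 3 \left(x \left(4 + x\right) - x\right) = 3 \left(- x + x \left(4 + x\right)\right) = - 3 x + 3 x \left(4 + x\right)$)
$p{\left(k \right)} = \frac{444}{k} - 3 k \left(3 + k\right)$
$\left(p{\left(-484 \right)} + 1004745\right) \left(-783992 - 4009758\right) = \left(\frac{3 \left(148 - \left(-484\right)^{2} \left(3 - 484\right)\right)}{-484} + 1004745\right) \left(-783992 - 4009758\right) = \left(3 \left(- \frac{1}{484}\right) \left(148 - 234256 \left(-481\right)\right) + 1004745\right) \left(-4793750\right) = \left(3 \left(- \frac{1}{484}\right) \left(148 + 112677136\right) + 1004745\right) \left(-4793750\right) = \left(3 \left(- \frac{1}{484}\right) 112677284 + 1004745\right) \left(-4793750\right) = \left(- \frac{84507963}{121} + 1004745\right) \left(-4793750\right) = \frac{37066182}{121} \left(-4793750\right) = - \frac{177686009962500}{121}$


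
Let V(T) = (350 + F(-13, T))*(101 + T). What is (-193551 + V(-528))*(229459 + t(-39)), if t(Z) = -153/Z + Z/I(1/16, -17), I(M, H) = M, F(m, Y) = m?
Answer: -1003882029700/13 ≈ -7.7222e+10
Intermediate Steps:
t(Z) = -153/Z + 16*Z (t(Z) = -153/Z + Z/(1/16) = -153/Z + Z*16 = -153/Z + 16*Z)
V(T) = 34037 + 337*T (V(T) = (350 - 13)*(101 + T) = 337*(101 + T) = 34037 + 337*T)
(-193551 + V(-528))*(229459 + t(-39)) = (-193551 + (34037 + 337*(-528)))*(229459 + (-153/(-39) + 16*(-39))) = (-193551 + (34037 - 177936))*(229459 + (-153*(-1/39) - 624)) = (-193551 - 143899)*(229459 + (51/13 - 624)) = -337450*(229459 - 8061/13) = -337450*2974906/13 = -1003882029700/13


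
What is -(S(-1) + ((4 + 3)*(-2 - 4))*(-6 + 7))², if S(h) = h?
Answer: -1849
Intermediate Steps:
-(S(-1) + ((4 + 3)*(-2 - 4))*(-6 + 7))² = -(-1 + ((4 + 3)*(-2 - 4))*(-6 + 7))² = -(-1 + (7*(-6))*1)² = -(-1 - 42*1)² = -(-1 - 42)² = -1*(-43)² = -1*1849 = -1849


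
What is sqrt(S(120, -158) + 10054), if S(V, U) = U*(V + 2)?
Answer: I*sqrt(9222) ≈ 96.031*I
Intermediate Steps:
S(V, U) = U*(2 + V)
sqrt(S(120, -158) + 10054) = sqrt(-158*(2 + 120) + 10054) = sqrt(-158*122 + 10054) = sqrt(-19276 + 10054) = sqrt(-9222) = I*sqrt(9222)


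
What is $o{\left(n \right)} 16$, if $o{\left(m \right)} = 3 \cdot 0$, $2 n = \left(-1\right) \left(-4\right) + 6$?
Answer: $0$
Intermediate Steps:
$n = 5$ ($n = \frac{\left(-1\right) \left(-4\right) + 6}{2} = \frac{4 + 6}{2} = \frac{1}{2} \cdot 10 = 5$)
$o{\left(m \right)} = 0$
$o{\left(n \right)} 16 = 0 \cdot 16 = 0$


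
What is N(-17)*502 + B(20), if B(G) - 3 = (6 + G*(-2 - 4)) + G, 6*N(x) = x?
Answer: -4540/3 ≈ -1513.3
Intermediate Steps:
N(x) = x/6
B(G) = 9 - 5*G (B(G) = 3 + ((6 + G*(-2 - 4)) + G) = 3 + ((6 + G*(-6)) + G) = 3 + ((6 - 6*G) + G) = 3 + (6 - 5*G) = 9 - 5*G)
N(-17)*502 + B(20) = ((⅙)*(-17))*502 + (9 - 5*20) = -17/6*502 + (9 - 100) = -4267/3 - 91 = -4540/3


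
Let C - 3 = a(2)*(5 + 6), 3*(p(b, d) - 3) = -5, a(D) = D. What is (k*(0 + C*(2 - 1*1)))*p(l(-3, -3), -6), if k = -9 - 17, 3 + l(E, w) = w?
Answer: -2600/3 ≈ -866.67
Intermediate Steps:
l(E, w) = -3 + w
p(b, d) = 4/3 (p(b, d) = 3 + (1/3)*(-5) = 3 - 5/3 = 4/3)
C = 25 (C = 3 + 2*(5 + 6) = 3 + 2*11 = 3 + 22 = 25)
k = -26
(k*(0 + C*(2 - 1*1)))*p(l(-3, -3), -6) = -26*(0 + 25*(2 - 1*1))*(4/3) = -26*(0 + 25*(2 - 1))*(4/3) = -26*(0 + 25*1)*(4/3) = -26*(0 + 25)*(4/3) = -26*25*(4/3) = -650*4/3 = -2600/3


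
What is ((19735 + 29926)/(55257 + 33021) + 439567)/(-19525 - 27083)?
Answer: -38804145287/4114461024 ≈ -9.4312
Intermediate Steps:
((19735 + 29926)/(55257 + 33021) + 439567)/(-19525 - 27083) = (49661/88278 + 439567)/(-46608) = (49661*(1/88278) + 439567)*(-1/46608) = (49661/88278 + 439567)*(-1/46608) = (38804145287/88278)*(-1/46608) = -38804145287/4114461024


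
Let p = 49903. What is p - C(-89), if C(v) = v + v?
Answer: 50081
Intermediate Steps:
C(v) = 2*v
p - C(-89) = 49903 - 2*(-89) = 49903 - 1*(-178) = 49903 + 178 = 50081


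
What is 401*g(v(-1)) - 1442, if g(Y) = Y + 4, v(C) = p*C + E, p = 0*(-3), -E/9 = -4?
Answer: 14598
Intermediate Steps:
E = 36 (E = -9*(-4) = 36)
p = 0
v(C) = 36 (v(C) = 0*C + 36 = 0 + 36 = 36)
g(Y) = 4 + Y
401*g(v(-1)) - 1442 = 401*(4 + 36) - 1442 = 401*40 - 1442 = 16040 - 1442 = 14598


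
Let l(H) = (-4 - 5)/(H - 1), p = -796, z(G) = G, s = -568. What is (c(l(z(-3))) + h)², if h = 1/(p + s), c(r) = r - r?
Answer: 1/1860496 ≈ 5.3749e-7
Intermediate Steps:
l(H) = -9/(-1 + H)
c(r) = 0
h = -1/1364 (h = 1/(-796 - 568) = 1/(-1364) = -1/1364 ≈ -0.00073314)
(c(l(z(-3))) + h)² = (0 - 1/1364)² = (-1/1364)² = 1/1860496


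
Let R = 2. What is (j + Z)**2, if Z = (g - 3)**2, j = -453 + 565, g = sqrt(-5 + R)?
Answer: 13816 - 1416*I*sqrt(3) ≈ 13816.0 - 2452.6*I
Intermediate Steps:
g = I*sqrt(3) (g = sqrt(-5 + 2) = sqrt(-3) = I*sqrt(3) ≈ 1.732*I)
j = 112
Z = (-3 + I*sqrt(3))**2 (Z = (I*sqrt(3) - 3)**2 = (-3 + I*sqrt(3))**2 ≈ 6.0 - 10.392*I)
(j + Z)**2 = (112 + (3 - I*sqrt(3))**2)**2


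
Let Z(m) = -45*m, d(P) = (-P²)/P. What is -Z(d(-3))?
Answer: 135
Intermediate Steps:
d(P) = -P
-Z(d(-3)) = -(-45)*(-1*(-3)) = -(-45)*3 = -1*(-135) = 135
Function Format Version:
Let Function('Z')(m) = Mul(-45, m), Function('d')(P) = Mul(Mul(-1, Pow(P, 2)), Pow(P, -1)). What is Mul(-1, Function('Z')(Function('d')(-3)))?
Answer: 135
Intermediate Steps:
Function('d')(P) = Mul(-1, P)
Mul(-1, Function('Z')(Function('d')(-3))) = Mul(-1, Mul(-45, Mul(-1, -3))) = Mul(-1, Mul(-45, 3)) = Mul(-1, -135) = 135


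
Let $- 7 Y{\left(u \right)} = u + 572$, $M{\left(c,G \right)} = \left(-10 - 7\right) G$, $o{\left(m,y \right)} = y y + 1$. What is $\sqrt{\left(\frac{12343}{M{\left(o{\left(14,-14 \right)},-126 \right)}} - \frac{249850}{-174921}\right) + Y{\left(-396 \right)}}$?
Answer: $\frac{i \sqrt{31113847265276006}}{41631198} \approx 4.237 i$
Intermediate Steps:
$o{\left(m,y \right)} = 1 + y^{2}$ ($o{\left(m,y \right)} = y^{2} + 1 = 1 + y^{2}$)
$M{\left(c,G \right)} = - 17 G$
$Y{\left(u \right)} = - \frac{572}{7} - \frac{u}{7}$ ($Y{\left(u \right)} = - \frac{u + 572}{7} = - \frac{572 + u}{7} = - \frac{572}{7} - \frac{u}{7}$)
$\sqrt{\left(\frac{12343}{M{\left(o{\left(14,-14 \right)},-126 \right)}} - \frac{249850}{-174921}\right) + Y{\left(-396 \right)}} = \sqrt{\left(\frac{12343}{\left(-17\right) \left(-126\right)} - \frac{249850}{-174921}\right) - \frac{176}{7}} = \sqrt{\left(\frac{12343}{2142} - - \frac{249850}{174921}\right) + \left(- \frac{572}{7} + \frac{396}{7}\right)} = \sqrt{\left(12343 \cdot \frac{1}{2142} + \frac{249850}{174921}\right) - \frac{176}{7}} = \sqrt{\left(\frac{12343}{2142} + \frac{249850}{174921}\right) - \frac{176}{7}} = \sqrt{\frac{898076201}{124893594} - \frac{176}{7}} = \sqrt{- \frac{2242105591}{124893594}} = \frac{i \sqrt{31113847265276006}}{41631198}$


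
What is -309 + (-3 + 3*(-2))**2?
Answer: -228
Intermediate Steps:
-309 + (-3 + 3*(-2))**2 = -309 + (-3 - 6)**2 = -309 + (-9)**2 = -309 + 81 = -228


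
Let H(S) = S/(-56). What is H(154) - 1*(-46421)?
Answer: 185673/4 ≈ 46418.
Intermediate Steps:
H(S) = -S/56 (H(S) = S*(-1/56) = -S/56)
H(154) - 1*(-46421) = -1/56*154 - 1*(-46421) = -11/4 + 46421 = 185673/4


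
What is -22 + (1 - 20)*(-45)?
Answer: 833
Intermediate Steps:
-22 + (1 - 20)*(-45) = -22 - 19*(-45) = -22 + 855 = 833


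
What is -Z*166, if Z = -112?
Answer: 18592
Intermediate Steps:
-Z*166 = -(-112)*166 = -1*(-18592) = 18592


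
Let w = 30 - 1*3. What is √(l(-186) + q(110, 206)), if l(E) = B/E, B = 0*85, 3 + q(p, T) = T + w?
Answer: √230 ≈ 15.166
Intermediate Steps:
w = 27 (w = 30 - 3 = 27)
q(p, T) = 24 + T (q(p, T) = -3 + (T + 27) = -3 + (27 + T) = 24 + T)
B = 0
l(E) = 0 (l(E) = 0/E = 0)
√(l(-186) + q(110, 206)) = √(0 + (24 + 206)) = √(0 + 230) = √230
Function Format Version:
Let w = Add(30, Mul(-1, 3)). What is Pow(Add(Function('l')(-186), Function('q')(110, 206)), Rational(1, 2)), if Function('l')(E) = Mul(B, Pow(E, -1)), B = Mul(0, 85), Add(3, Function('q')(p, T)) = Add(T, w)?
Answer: Pow(230, Rational(1, 2)) ≈ 15.166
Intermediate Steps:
w = 27 (w = Add(30, -3) = 27)
Function('q')(p, T) = Add(24, T) (Function('q')(p, T) = Add(-3, Add(T, 27)) = Add(-3, Add(27, T)) = Add(24, T))
B = 0
Function('l')(E) = 0 (Function('l')(E) = Mul(0, Pow(E, -1)) = 0)
Pow(Add(Function('l')(-186), Function('q')(110, 206)), Rational(1, 2)) = Pow(Add(0, Add(24, 206)), Rational(1, 2)) = Pow(Add(0, 230), Rational(1, 2)) = Pow(230, Rational(1, 2))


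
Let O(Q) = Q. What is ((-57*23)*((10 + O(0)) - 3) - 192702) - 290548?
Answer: -492427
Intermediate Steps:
((-57*23)*((10 + O(0)) - 3) - 192702) - 290548 = ((-57*23)*((10 + 0) - 3) - 192702) - 290548 = (-1311*(10 - 3) - 192702) - 290548 = (-1311*7 - 192702) - 290548 = (-9177 - 192702) - 290548 = -201879 - 290548 = -492427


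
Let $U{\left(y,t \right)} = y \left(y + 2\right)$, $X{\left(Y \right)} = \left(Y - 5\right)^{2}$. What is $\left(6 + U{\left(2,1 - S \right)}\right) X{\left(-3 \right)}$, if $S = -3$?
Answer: $896$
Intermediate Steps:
$X{\left(Y \right)} = \left(-5 + Y\right)^{2}$
$U{\left(y,t \right)} = y \left(2 + y\right)$
$\left(6 + U{\left(2,1 - S \right)}\right) X{\left(-3 \right)} = \left(6 + 2 \left(2 + 2\right)\right) \left(-5 - 3\right)^{2} = \left(6 + 2 \cdot 4\right) \left(-8\right)^{2} = \left(6 + 8\right) 64 = 14 \cdot 64 = 896$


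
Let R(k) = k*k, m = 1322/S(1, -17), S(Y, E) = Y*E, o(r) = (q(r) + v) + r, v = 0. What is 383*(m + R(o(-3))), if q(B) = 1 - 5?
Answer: -187287/17 ≈ -11017.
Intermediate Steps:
q(B) = -4
o(r) = -4 + r (o(r) = (-4 + 0) + r = -4 + r)
S(Y, E) = E*Y
m = -1322/17 (m = 1322/((-17*1)) = 1322/(-17) = 1322*(-1/17) = -1322/17 ≈ -77.765)
R(k) = k²
383*(m + R(o(-3))) = 383*(-1322/17 + (-4 - 3)²) = 383*(-1322/17 + (-7)²) = 383*(-1322/17 + 49) = 383*(-489/17) = -187287/17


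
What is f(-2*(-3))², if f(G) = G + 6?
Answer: 144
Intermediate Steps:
f(G) = 6 + G
f(-2*(-3))² = (6 - 2*(-3))² = (6 + 6)² = 12² = 144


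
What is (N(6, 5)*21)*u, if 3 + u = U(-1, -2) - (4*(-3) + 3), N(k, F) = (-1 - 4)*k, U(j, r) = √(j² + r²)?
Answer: -3780 - 630*√5 ≈ -5188.7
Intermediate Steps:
N(k, F) = -5*k
u = 6 + √5 (u = -3 + (√((-1)² + (-2)²) - (4*(-3) + 3)) = -3 + (√(1 + 4) - (-12 + 3)) = -3 + (√5 - 1*(-9)) = -3 + (√5 + 9) = -3 + (9 + √5) = 6 + √5 ≈ 8.2361)
(N(6, 5)*21)*u = (-5*6*21)*(6 + √5) = (-30*21)*(6 + √5) = -630*(6 + √5) = -3780 - 630*√5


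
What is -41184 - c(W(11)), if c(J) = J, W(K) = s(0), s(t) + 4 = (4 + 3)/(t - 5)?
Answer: -205893/5 ≈ -41179.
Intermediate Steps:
s(t) = -4 + 7/(-5 + t) (s(t) = -4 + (4 + 3)/(t - 5) = -4 + 7/(-5 + t))
W(K) = -27/5 (W(K) = (27 - 4*0)/(-5 + 0) = (27 + 0)/(-5) = -1/5*27 = -27/5)
-41184 - c(W(11)) = -41184 - 1*(-27/5) = -41184 + 27/5 = -205893/5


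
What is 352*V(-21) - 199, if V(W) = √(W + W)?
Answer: -199 + 352*I*√42 ≈ -199.0 + 2281.2*I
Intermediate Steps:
V(W) = √2*√W (V(W) = √(2*W) = √2*√W)
352*V(-21) - 199 = 352*(√2*√(-21)) - 199 = 352*(√2*(I*√21)) - 199 = 352*(I*√42) - 199 = 352*I*√42 - 199 = -199 + 352*I*√42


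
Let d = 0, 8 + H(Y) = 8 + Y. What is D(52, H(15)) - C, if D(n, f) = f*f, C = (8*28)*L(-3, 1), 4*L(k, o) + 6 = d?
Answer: 561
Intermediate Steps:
H(Y) = Y (H(Y) = -8 + (8 + Y) = Y)
L(k, o) = -3/2 (L(k, o) = -3/2 + (¼)*0 = -3/2 + 0 = -3/2)
C = -336 (C = (8*28)*(-3/2) = 224*(-3/2) = -336)
D(n, f) = f²
D(52, H(15)) - C = 15² - 1*(-336) = 225 + 336 = 561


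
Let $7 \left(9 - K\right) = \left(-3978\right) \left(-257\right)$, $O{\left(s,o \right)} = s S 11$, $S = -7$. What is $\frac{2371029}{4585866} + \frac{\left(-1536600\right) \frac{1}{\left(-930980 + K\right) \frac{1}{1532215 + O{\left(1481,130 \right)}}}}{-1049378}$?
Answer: $- \frac{8532593523520665839}{6046778302293005794} \approx -1.4111$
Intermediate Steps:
$O{\left(s,o \right)} = - 77 s$ ($O{\left(s,o \right)} = s \left(-7\right) 11 = - 7 s 11 = - 77 s$)
$K = - \frac{1022283}{7}$ ($K = 9 - \frac{\left(-3978\right) \left(-257\right)}{7} = 9 - \frac{1022346}{7} = - \frac{1022283}{7} \approx -1.4604 \cdot 10^{5}$)
$\frac{2371029}{4585866} + \frac{\left(-1536600\right) \frac{1}{\left(-930980 + K\right) \frac{1}{1532215 + O{\left(1481,130 \right)}}}}{-1049378} = \frac{2371029}{4585866} + \frac{\left(-1536600\right) \frac{1}{\left(-930980 - \frac{1022283}{7}\right) \frac{1}{1532215 - 114037}}}{-1049378} = 2371029 \cdot \frac{1}{4585866} + - \frac{1536600}{\left(- \frac{7539143}{7}\right) \frac{1}{1532215 - 114037}} \left(- \frac{1}{1049378}\right) = \frac{790343}{1528622} + - \frac{1536600}{\left(- \frac{7539143}{7}\right) \frac{1}{1418178}} \left(- \frac{1}{1049378}\right) = \frac{790343}{1528622} + - \frac{1536600}{- \frac{7539143}{9927246}} \left(- \frac{1}{1049378}\right) = \frac{790343}{1528622} + \left(-1536600\right) \left(- \frac{9927246}{7539143}\right) \left(- \frac{1}{1049378}\right) = \frac{790343}{1528622} + \frac{15254206203600}{7539143} \left(- \frac{1}{1049378}\right) = \frac{790343}{1528622} - \frac{7627103101800}{3955705401527} = - \frac{8532593523520665839}{6046778302293005794}$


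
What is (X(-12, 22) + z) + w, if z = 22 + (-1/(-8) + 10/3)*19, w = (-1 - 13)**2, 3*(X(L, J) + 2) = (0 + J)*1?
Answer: 6937/24 ≈ 289.04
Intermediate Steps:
X(L, J) = -2 + J/3 (X(L, J) = -2 + ((0 + J)*1)/3 = -2 + (J*1)/3 = -2 + J/3)
w = 196 (w = (-14)**2 = 196)
z = 2105/24 (z = 22 + (-1*(-1/8) + 10*(1/3))*19 = 22 + (1/8 + 10/3)*19 = 22 + (83/24)*19 = 22 + 1577/24 = 2105/24 ≈ 87.708)
(X(-12, 22) + z) + w = ((-2 + (1/3)*22) + 2105/24) + 196 = ((-2 + 22/3) + 2105/24) + 196 = (16/3 + 2105/24) + 196 = 2233/24 + 196 = 6937/24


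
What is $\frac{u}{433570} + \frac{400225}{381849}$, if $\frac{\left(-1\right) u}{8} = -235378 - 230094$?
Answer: $\frac{797722847537}{82779135465} \approx 9.6368$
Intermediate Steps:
$u = 3723776$ ($u = - 8 \left(-235378 - 230094\right) = \left(-8\right) \left(-465472\right) = 3723776$)
$\frac{u}{433570} + \frac{400225}{381849} = \frac{3723776}{433570} + \frac{400225}{381849} = 3723776 \cdot \frac{1}{433570} + 400225 \cdot \frac{1}{381849} = \frac{1861888}{216785} + \frac{400225}{381849} = \frac{797722847537}{82779135465}$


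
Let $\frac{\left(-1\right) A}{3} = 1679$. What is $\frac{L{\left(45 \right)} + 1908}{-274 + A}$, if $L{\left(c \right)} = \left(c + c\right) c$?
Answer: $- \frac{5958}{5311} \approx -1.1218$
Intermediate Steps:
$L{\left(c \right)} = 2 c^{2}$ ($L{\left(c \right)} = 2 c c = 2 c^{2}$)
$A = -5037$ ($A = \left(-3\right) 1679 = -5037$)
$\frac{L{\left(45 \right)} + 1908}{-274 + A} = \frac{2 \cdot 45^{2} + 1908}{-274 - 5037} = \frac{2 \cdot 2025 + 1908}{-5311} = \left(4050 + 1908\right) \left(- \frac{1}{5311}\right) = 5958 \left(- \frac{1}{5311}\right) = - \frac{5958}{5311}$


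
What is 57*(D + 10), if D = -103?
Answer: -5301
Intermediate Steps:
57*(D + 10) = 57*(-103 + 10) = 57*(-93) = -5301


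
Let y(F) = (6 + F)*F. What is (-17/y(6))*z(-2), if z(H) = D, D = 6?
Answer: -17/12 ≈ -1.4167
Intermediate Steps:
z(H) = 6
y(F) = F*(6 + F)
(-17/y(6))*z(-2) = (-17/(6*(6 + 6)))*6 = (-17/(6*12))*6 = (-17/72)*6 = ((1/72)*(-17))*6 = -17/72*6 = -17/12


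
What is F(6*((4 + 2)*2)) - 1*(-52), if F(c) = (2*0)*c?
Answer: 52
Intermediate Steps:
F(c) = 0 (F(c) = 0*c = 0)
F(6*((4 + 2)*2)) - 1*(-52) = 0 - 1*(-52) = 0 + 52 = 52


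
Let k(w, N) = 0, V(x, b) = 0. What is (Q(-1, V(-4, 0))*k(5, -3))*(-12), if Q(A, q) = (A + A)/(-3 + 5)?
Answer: 0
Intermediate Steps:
Q(A, q) = A (Q(A, q) = (2*A)/2 = (2*A)*(½) = A)
(Q(-1, V(-4, 0))*k(5, -3))*(-12) = -1*0*(-12) = 0*(-12) = 0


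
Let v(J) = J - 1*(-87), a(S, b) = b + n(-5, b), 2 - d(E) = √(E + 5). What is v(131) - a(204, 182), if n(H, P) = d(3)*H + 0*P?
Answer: 46 - 10*√2 ≈ 31.858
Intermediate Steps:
d(E) = 2 - √(5 + E) (d(E) = 2 - √(E + 5) = 2 - √(5 + E))
n(H, P) = H*(2 - 2*√2) (n(H, P) = (2 - √(5 + 3))*H + 0*P = (2 - √8)*H + 0 = (2 - 2*√2)*H + 0 = H*(2 - 2*√2) + 0 = H*(2 - 2*√2))
a(S, b) = -10 + b + 10*√2 (a(S, b) = b + 2*(-5)*(1 - √2) = b + (-10 + 10*√2) = -10 + b + 10*√2)
v(J) = 87 + J (v(J) = J + 87 = 87 + J)
v(131) - a(204, 182) = (87 + 131) - (-10 + 182 + 10*√2) = 218 - (172 + 10*√2) = 218 + (-172 - 10*√2) = 46 - 10*√2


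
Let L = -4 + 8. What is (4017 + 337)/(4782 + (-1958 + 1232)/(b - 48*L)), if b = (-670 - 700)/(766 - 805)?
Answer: 13318886/14642295 ≈ 0.90962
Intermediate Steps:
b = 1370/39 (b = -1370/(-39) = -1370*(-1/39) = 1370/39 ≈ 35.128)
L = 4
(4017 + 337)/(4782 + (-1958 + 1232)/(b - 48*L)) = (4017 + 337)/(4782 + (-1958 + 1232)/(1370/39 - 48*4)) = 4354/(4782 - 726/(1370/39 - 192)) = 4354/(4782 - 726/(-6118/39)) = 4354/(4782 - 726*(-39/6118)) = 4354/(4782 + 14157/3059) = 4354/(14642295/3059) = 4354*(3059/14642295) = 13318886/14642295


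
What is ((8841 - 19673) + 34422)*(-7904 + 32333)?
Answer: 576280110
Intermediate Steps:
((8841 - 19673) + 34422)*(-7904 + 32333) = (-10832 + 34422)*24429 = 23590*24429 = 576280110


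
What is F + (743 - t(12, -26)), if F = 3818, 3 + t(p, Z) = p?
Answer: 4552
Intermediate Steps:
t(p, Z) = -3 + p
F + (743 - t(12, -26)) = 3818 + (743 - (-3 + 12)) = 3818 + (743 - 1*9) = 3818 + (743 - 9) = 3818 + 734 = 4552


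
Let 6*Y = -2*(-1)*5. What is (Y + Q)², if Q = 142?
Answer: 185761/9 ≈ 20640.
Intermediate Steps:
Y = 5/3 (Y = (-2*(-1)*5)/6 = (2*5)/6 = (⅙)*10 = 5/3 ≈ 1.6667)
(Y + Q)² = (5/3 + 142)² = (431/3)² = 185761/9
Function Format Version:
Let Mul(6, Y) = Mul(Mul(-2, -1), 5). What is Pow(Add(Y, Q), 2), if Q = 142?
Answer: Rational(185761, 9) ≈ 20640.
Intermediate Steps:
Y = Rational(5, 3) (Y = Mul(Rational(1, 6), Mul(Mul(-2, -1), 5)) = Mul(Rational(1, 6), Mul(2, 5)) = Mul(Rational(1, 6), 10) = Rational(5, 3) ≈ 1.6667)
Pow(Add(Y, Q), 2) = Pow(Add(Rational(5, 3), 142), 2) = Pow(Rational(431, 3), 2) = Rational(185761, 9)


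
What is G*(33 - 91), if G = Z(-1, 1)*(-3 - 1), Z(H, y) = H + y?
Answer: 0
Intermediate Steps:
G = 0 (G = (-1 + 1)*(-3 - 1) = 0*(-4) = 0)
G*(33 - 91) = 0*(33 - 91) = 0*(-58) = 0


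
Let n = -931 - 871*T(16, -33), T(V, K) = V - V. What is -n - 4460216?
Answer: -4459285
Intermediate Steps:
T(V, K) = 0
n = -931 (n = -931 - 871*0 = -931 + 0 = -931)
-n - 4460216 = -1*(-931) - 4460216 = 931 - 4460216 = -4459285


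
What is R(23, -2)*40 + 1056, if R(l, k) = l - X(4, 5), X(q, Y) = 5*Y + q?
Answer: 816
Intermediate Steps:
X(q, Y) = q + 5*Y
R(l, k) = -29 + l (R(l, k) = l - (4 + 5*5) = l - (4 + 25) = l - 1*29 = l - 29 = -29 + l)
R(23, -2)*40 + 1056 = (-29 + 23)*40 + 1056 = -6*40 + 1056 = -240 + 1056 = 816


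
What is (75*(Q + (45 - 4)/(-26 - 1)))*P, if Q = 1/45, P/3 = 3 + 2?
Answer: -5050/3 ≈ -1683.3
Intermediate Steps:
P = 15 (P = 3*(3 + 2) = 3*5 = 15)
Q = 1/45 ≈ 0.022222
(75*(Q + (45 - 4)/(-26 - 1)))*P = (75*(1/45 + (45 - 4)/(-26 - 1)))*15 = (75*(1/45 + 41/(-27)))*15 = (75*(1/45 + 41*(-1/27)))*15 = (75*(1/45 - 41/27))*15 = (75*(-202/135))*15 = -1010/9*15 = -5050/3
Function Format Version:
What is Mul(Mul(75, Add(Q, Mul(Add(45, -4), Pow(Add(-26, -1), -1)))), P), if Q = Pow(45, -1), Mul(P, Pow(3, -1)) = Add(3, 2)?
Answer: Rational(-5050, 3) ≈ -1683.3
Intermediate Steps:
P = 15 (P = Mul(3, Add(3, 2)) = Mul(3, 5) = 15)
Q = Rational(1, 45) ≈ 0.022222
Mul(Mul(75, Add(Q, Mul(Add(45, -4), Pow(Add(-26, -1), -1)))), P) = Mul(Mul(75, Add(Rational(1, 45), Mul(Add(45, -4), Pow(Add(-26, -1), -1)))), 15) = Mul(Mul(75, Add(Rational(1, 45), Mul(41, Pow(-27, -1)))), 15) = Mul(Mul(75, Add(Rational(1, 45), Mul(41, Rational(-1, 27)))), 15) = Mul(Mul(75, Add(Rational(1, 45), Rational(-41, 27))), 15) = Mul(Mul(75, Rational(-202, 135)), 15) = Mul(Rational(-1010, 9), 15) = Rational(-5050, 3)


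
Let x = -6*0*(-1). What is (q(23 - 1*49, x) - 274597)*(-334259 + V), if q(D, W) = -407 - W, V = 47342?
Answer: 78903322668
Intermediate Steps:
x = 0 (x = 0*(-1) = 0)
(q(23 - 1*49, x) - 274597)*(-334259 + V) = ((-407 - 1*0) - 274597)*(-334259 + 47342) = ((-407 + 0) - 274597)*(-286917) = (-407 - 274597)*(-286917) = -275004*(-286917) = 78903322668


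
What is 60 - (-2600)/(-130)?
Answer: 40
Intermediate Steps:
60 - (-2600)/(-130) = 60 - (-2600)*(-1)/130 = 60 - 40*1/2 = 60 - 20 = 40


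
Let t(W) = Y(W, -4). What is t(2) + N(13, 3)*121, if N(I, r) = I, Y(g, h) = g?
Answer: 1575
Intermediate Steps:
t(W) = W
t(2) + N(13, 3)*121 = 2 + 13*121 = 2 + 1573 = 1575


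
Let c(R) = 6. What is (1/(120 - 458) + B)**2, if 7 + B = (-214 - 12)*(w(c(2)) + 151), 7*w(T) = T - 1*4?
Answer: 6546664521154521/5597956 ≈ 1.1695e+9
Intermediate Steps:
w(T) = -4/7 + T/7 (w(T) = (T - 1*4)/7 = (T - 4)/7 = (-4 + T)/7 = -4/7 + T/7)
B = -239383/7 (B = -7 + (-214 - 12)*((-4/7 + (1/7)*6) + 151) = -7 - 226*((-4/7 + 6/7) + 151) = -7 - 226*(2/7 + 151) = -7 - 226*1059/7 = -7 - 239334/7 = -239383/7 ≈ -34198.)
(1/(120 - 458) + B)**2 = (1/(120 - 458) - 239383/7)**2 = (1/(-338) - 239383/7)**2 = (-1/338 - 239383/7)**2 = (-80911461/2366)**2 = 6546664521154521/5597956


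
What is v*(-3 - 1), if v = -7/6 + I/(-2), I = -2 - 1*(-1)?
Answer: 8/3 ≈ 2.6667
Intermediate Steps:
I = -1 (I = -2 + 1 = -1)
v = -2/3 (v = -7/6 - 1/(-2) = -7*1/6 - 1*(-1/2) = -7/6 + 1/2 = -2/3 ≈ -0.66667)
v*(-3 - 1) = -2*(-3 - 1)/3 = -2/3*(-4) = 8/3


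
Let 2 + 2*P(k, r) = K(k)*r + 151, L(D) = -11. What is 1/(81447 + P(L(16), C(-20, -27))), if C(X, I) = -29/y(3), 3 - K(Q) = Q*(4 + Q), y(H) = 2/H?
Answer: 1/83131 ≈ 1.2029e-5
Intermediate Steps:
K(Q) = 3 - Q*(4 + Q)
C(X, I) = -87/2 (C(X, I) = -29/(2/3) = -29/(2*(⅓)) = -29/⅔ = -29*3/2 = -87/2)
P(k, r) = 149/2 + r*(3 - k² - 4*k)/2 (P(k, r) = -1 + ((3 - k² - 4*k)*r + 151)/2 = -1 + (r*(3 - k² - 4*k) + 151)/2 = -1 + (151 + r*(3 - k² - 4*k))/2 = -1 + (151/2 + r*(3 - k² - 4*k)/2) = 149/2 + r*(3 - k² - 4*k)/2)
1/(81447 + P(L(16), C(-20, -27))) = 1/(81447 + (149/2 - ½*(-87/2)*(-3 + (-11)² + 4*(-11)))) = 1/(81447 + (149/2 - ½*(-87/2)*(-3 + 121 - 44))) = 1/(81447 + (149/2 - ½*(-87/2)*74)) = 1/(81447 + (149/2 + 3219/2)) = 1/(81447 + 1684) = 1/83131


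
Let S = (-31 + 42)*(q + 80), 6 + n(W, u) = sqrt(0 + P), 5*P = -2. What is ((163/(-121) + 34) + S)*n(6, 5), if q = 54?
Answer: -1093830/121 + 36461*I*sqrt(10)/121 ≈ -9039.9 + 952.89*I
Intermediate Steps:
P = -2/5 (P = (1/5)*(-2) = -2/5 ≈ -0.40000)
n(W, u) = -6 + I*sqrt(10)/5 (n(W, u) = -6 + sqrt(0 - 2/5) = -6 + sqrt(-2/5) = -6 + I*sqrt(10)/5)
S = 1474 (S = (-31 + 42)*(54 + 80) = 11*134 = 1474)
((163/(-121) + 34) + S)*n(6, 5) = ((163/(-121) + 34) + 1474)*(-6 + I*sqrt(10)/5) = ((163*(-1/121) + 34) + 1474)*(-6 + I*sqrt(10)/5) = ((-163/121 + 34) + 1474)*(-6 + I*sqrt(10)/5) = (3951/121 + 1474)*(-6 + I*sqrt(10)/5) = 182305*(-6 + I*sqrt(10)/5)/121 = -1093830/121 + 36461*I*sqrt(10)/121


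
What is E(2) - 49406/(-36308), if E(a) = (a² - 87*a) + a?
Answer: -3025169/18154 ≈ -166.64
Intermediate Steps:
E(a) = a² - 86*a
E(2) - 49406/(-36308) = 2*(-86 + 2) - 49406/(-36308) = 2*(-84) - 49406*(-1/36308) = -168 + 24703/18154 = -3025169/18154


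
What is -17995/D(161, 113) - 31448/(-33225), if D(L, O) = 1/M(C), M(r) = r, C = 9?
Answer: -5380923427/33225 ≈ -1.6195e+5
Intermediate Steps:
D(L, O) = ⅑ (D(L, O) = 1/9 = ⅑)
-17995/D(161, 113) - 31448/(-33225) = -17995/⅑ - 31448/(-33225) = -17995*9 - 31448*(-1/33225) = -161955 + 31448/33225 = -5380923427/33225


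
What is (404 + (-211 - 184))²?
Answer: 81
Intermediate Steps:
(404 + (-211 - 184))² = (404 - 395)² = 9² = 81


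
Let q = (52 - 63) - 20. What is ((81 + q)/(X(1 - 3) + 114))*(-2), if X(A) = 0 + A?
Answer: -25/28 ≈ -0.89286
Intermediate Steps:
q = -31 (q = -11 - 20 = -31)
X(A) = A
((81 + q)/(X(1 - 3) + 114))*(-2) = ((81 - 31)/((1 - 3) + 114))*(-2) = (50/(-2 + 114))*(-2) = (50/112)*(-2) = (50*(1/112))*(-2) = (25/56)*(-2) = -25/28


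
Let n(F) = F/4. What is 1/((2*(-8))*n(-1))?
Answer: ¼ ≈ 0.25000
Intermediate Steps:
n(F) = F/4 (n(F) = F*(¼) = F/4)
1/((2*(-8))*n(-1)) = 1/((2*(-8))*((¼)*(-1))) = 1/(-16*(-¼)) = 1/4 = ¼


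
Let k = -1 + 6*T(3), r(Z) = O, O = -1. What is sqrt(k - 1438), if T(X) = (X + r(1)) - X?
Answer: 17*I*sqrt(5) ≈ 38.013*I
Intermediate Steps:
r(Z) = -1
T(X) = -1 (T(X) = (X - 1) - X = (-1 + X) - X = -1)
k = -7 (k = -1 + 6*(-1) = -1 - 6 = -7)
sqrt(k - 1438) = sqrt(-7 - 1438) = sqrt(-1445) = 17*I*sqrt(5)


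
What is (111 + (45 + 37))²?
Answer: 37249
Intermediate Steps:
(111 + (45 + 37))² = (111 + 82)² = 193² = 37249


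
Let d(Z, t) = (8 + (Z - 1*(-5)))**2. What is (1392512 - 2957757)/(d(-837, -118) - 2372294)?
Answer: 142295/153938 ≈ 0.92437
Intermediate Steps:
d(Z, t) = (13 + Z)**2 (d(Z, t) = (8 + (Z + 5))**2 = (8 + (5 + Z))**2 = (13 + Z)**2)
(1392512 - 2957757)/(d(-837, -118) - 2372294) = (1392512 - 2957757)/((13 - 837)**2 - 2372294) = -1565245/((-824)**2 - 2372294) = -1565245/(678976 - 2372294) = -1565245/(-1693318) = -1565245*(-1/1693318) = 142295/153938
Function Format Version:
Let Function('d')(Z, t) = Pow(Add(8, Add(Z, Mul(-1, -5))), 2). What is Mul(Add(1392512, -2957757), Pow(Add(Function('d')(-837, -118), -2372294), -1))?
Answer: Rational(142295, 153938) ≈ 0.92437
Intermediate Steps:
Function('d')(Z, t) = Pow(Add(13, Z), 2) (Function('d')(Z, t) = Pow(Add(8, Add(Z, 5)), 2) = Pow(Add(8, Add(5, Z)), 2) = Pow(Add(13, Z), 2))
Mul(Add(1392512, -2957757), Pow(Add(Function('d')(-837, -118), -2372294), -1)) = Mul(Add(1392512, -2957757), Pow(Add(Pow(Add(13, -837), 2), -2372294), -1)) = Mul(-1565245, Pow(Add(Pow(-824, 2), -2372294), -1)) = Mul(-1565245, Pow(Add(678976, -2372294), -1)) = Mul(-1565245, Pow(-1693318, -1)) = Mul(-1565245, Rational(-1, 1693318)) = Rational(142295, 153938)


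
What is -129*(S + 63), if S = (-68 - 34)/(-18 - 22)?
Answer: -169119/20 ≈ -8456.0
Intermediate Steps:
S = 51/20 (S = -102/(-40) = -102*(-1/40) = 51/20 ≈ 2.5500)
-129*(S + 63) = -129*(51/20 + 63) = -129*1311/20 = -169119/20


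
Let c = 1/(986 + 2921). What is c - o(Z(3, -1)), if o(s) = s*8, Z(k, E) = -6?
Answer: 187537/3907 ≈ 48.000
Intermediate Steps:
o(s) = 8*s
c = 1/3907 ≈ 0.00025595
c - o(Z(3, -1)) = 1/3907 - 8*(-6) = 1/3907 - 1*(-48) = 1/3907 + 48 = 187537/3907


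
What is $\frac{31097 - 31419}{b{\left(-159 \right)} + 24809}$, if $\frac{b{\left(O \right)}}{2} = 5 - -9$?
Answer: $- \frac{322}{24837} \approx -0.012965$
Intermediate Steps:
$b{\left(O \right)} = 28$ ($b{\left(O \right)} = 2 \left(5 - -9\right) = 2 \left(5 + 9\right) = 2 \cdot 14 = 28$)
$\frac{31097 - 31419}{b{\left(-159 \right)} + 24809} = \frac{31097 - 31419}{28 + 24809} = - \frac{322}{24837}$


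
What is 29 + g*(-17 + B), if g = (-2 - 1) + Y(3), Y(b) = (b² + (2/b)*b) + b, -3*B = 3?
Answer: -169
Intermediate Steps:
B = -1 (B = -⅓*3 = -1)
Y(b) = 2 + b + b² (Y(b) = (b² + 2) + b = (2 + b²) + b = 2 + b + b²)
g = 11 (g = (-2 - 1) + (2 + 3 + 3²) = -3 + (2 + 3 + 9) = -3 + 14 = 11)
29 + g*(-17 + B) = 29 + 11*(-17 - 1) = 29 + 11*(-18) = 29 - 198 = -169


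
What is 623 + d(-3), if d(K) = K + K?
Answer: 617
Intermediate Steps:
d(K) = 2*K
623 + d(-3) = 623 + 2*(-3) = 623 - 6 = 617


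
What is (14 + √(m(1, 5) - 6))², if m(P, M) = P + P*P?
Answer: 192 + 56*I ≈ 192.0 + 56.0*I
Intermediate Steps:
m(P, M) = P + P²
(14 + √(m(1, 5) - 6))² = (14 + √(1*(1 + 1) - 6))² = (14 + √(1*2 - 6))² = (14 + √(2 - 6))² = (14 + √(-4))² = (14 + 2*I)²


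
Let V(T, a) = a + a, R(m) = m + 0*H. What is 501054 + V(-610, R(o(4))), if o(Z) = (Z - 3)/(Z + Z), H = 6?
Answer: 2004217/4 ≈ 5.0105e+5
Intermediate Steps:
o(Z) = (-3 + Z)/(2*Z) (o(Z) = (-3 + Z)/((2*Z)) = (-3 + Z)*(1/(2*Z)) = (-3 + Z)/(2*Z))
R(m) = m (R(m) = m + 0*6 = m + 0 = m)
V(T, a) = 2*a
501054 + V(-610, R(o(4))) = 501054 + 2*((½)*(-3 + 4)/4) = 501054 + 2*((½)*(¼)*1) = 501054 + 2*(⅛) = 501054 + ¼ = 2004217/4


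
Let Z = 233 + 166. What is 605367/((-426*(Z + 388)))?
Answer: -201789/111754 ≈ -1.8057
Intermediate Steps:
Z = 399
605367/((-426*(Z + 388))) = 605367/((-426*(399 + 388))) = 605367/((-426*787)) = 605367/(-335262) = 605367*(-1/335262) = -201789/111754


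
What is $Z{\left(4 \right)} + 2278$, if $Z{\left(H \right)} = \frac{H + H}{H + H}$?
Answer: $2279$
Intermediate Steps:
$Z{\left(H \right)} = 1$ ($Z{\left(H \right)} = \frac{2 H}{2 H} = 2 H \frac{1}{2 H} = 1$)
$Z{\left(4 \right)} + 2278 = 1 + 2278 = 2279$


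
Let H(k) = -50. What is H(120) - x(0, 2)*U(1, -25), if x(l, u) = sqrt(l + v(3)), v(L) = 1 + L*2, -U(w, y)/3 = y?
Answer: -50 - 75*sqrt(7) ≈ -248.43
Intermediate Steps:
U(w, y) = -3*y
v(L) = 1 + 2*L
x(l, u) = sqrt(7 + l) (x(l, u) = sqrt(l + (1 + 2*3)) = sqrt(l + (1 + 6)) = sqrt(l + 7) = sqrt(7 + l))
H(120) - x(0, 2)*U(1, -25) = -50 - sqrt(7 + 0)*(-3*(-25)) = -50 - sqrt(7)*75 = -50 - 75*sqrt(7)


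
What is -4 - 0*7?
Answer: -4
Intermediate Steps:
-4 - 0*7 = -4 - 19*0 = -4 + 0 = -4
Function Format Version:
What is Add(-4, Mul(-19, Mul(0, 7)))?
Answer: -4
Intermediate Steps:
Add(-4, Mul(-19, Mul(0, 7))) = Add(-4, Mul(-19, 0)) = Add(-4, 0) = -4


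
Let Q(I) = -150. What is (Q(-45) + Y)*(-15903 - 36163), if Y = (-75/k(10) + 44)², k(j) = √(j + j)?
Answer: -215266877/2 + 34363560*√5 ≈ -3.0794e+7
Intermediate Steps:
k(j) = √2*√j (k(j) = √(2*j) = √2*√j)
Y = (44 - 15*√5/2)² (Y = (-75*√5/10 + 44)² = (-15*√5/2 + 44)² = (44 - 15*√5/2)² ≈ 741.45)
(Q(-45) + Y)*(-15903 - 36163) = (-150 + (8869/4 - 660*√5))*(-15903 - 36163) = (8269/4 - 660*√5)*(-52066) = -215266877/2 + 34363560*√5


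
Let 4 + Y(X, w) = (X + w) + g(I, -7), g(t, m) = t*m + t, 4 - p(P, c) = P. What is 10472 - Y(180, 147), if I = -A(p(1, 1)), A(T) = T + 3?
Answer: 10113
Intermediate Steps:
p(P, c) = 4 - P
A(T) = 3 + T
I = -6 (I = -(3 + (4 - 1*1)) = -(3 + (4 - 1)) = -(3 + 3) = -1*6 = -6)
g(t, m) = t + m*t (g(t, m) = m*t + t = t + m*t)
Y(X, w) = 32 + X + w (Y(X, w) = -4 + ((X + w) - 6*(1 - 7)) = -4 + ((X + w) - 6*(-6)) = -4 + ((X + w) + 36) = -4 + (36 + X + w) = 32 + X + w)
10472 - Y(180, 147) = 10472 - (32 + 180 + 147) = 10472 - 1*359 = 10472 - 359 = 10113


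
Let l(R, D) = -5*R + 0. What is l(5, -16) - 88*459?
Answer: -40417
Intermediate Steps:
l(R, D) = -5*R
l(5, -16) - 88*459 = -5*5 - 88*459 = -25 - 40392 = -40417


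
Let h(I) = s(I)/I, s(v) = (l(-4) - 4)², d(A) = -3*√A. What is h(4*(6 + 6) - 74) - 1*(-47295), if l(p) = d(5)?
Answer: 1229609/26 - 12*√5/13 ≈ 47291.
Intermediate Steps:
l(p) = -3*√5
s(v) = (-4 - 3*√5)² (s(v) = (-3*√5 - 4)² = (-4 - 3*√5)²)
h(I) = (61 + 24*√5)/I
h(4*(6 + 6) - 74) - 1*(-47295) = (61 + 24*√5)/(4*(6 + 6) - 74) - 1*(-47295) = (61 + 24*√5)/(4*12 - 74) + 47295 = (61 + 24*√5)/(48 - 74) + 47295 = (61 + 24*√5)/(-26) + 47295 = -(61 + 24*√5)/26 + 47295 = (-61/26 - 12*√5/13) + 47295 = 1229609/26 - 12*√5/13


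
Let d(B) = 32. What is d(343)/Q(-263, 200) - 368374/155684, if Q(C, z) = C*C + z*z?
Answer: -20105019659/8497933298 ≈ -2.3659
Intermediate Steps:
Q(C, z) = C² + z²
d(343)/Q(-263, 200) - 368374/155684 = 32/((-263)² + 200²) - 368374/155684 = 32/(69169 + 40000) - 368374*1/155684 = 32/109169 - 184187/77842 = -20105019659/8497933298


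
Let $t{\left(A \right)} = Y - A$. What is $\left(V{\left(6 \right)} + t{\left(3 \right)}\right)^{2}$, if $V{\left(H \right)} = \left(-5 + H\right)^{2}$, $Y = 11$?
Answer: $81$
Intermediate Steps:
$t{\left(A \right)} = 11 - A$
$\left(V{\left(6 \right)} + t{\left(3 \right)}\right)^{2} = \left(\left(-5 + 6\right)^{2} + \left(11 - 3\right)\right)^{2} = \left(1^{2} + \left(11 - 3\right)\right)^{2} = \left(1 + 8\right)^{2} = 9^{2} = 81$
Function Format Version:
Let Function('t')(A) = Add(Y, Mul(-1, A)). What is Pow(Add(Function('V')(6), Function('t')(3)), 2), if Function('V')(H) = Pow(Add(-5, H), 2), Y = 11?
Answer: 81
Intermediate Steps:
Function('t')(A) = Add(11, Mul(-1, A))
Pow(Add(Function('V')(6), Function('t')(3)), 2) = Pow(Add(Pow(Add(-5, 6), 2), Add(11, Mul(-1, 3))), 2) = Pow(Add(Pow(1, 2), Add(11, -3)), 2) = Pow(Add(1, 8), 2) = Pow(9, 2) = 81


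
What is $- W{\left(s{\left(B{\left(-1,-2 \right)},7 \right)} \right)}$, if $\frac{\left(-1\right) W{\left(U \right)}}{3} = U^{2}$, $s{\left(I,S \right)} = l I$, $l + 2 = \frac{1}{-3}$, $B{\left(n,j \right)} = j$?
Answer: $\frac{196}{3} \approx 65.333$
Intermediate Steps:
$l = - \frac{7}{3}$ ($l = -2 + \frac{1}{-3} = -2 - \frac{1}{3} = - \frac{7}{3} \approx -2.3333$)
$s{\left(I,S \right)} = - \frac{7 I}{3}$
$W{\left(U \right)} = - 3 U^{2}$
$- W{\left(s{\left(B{\left(-1,-2 \right)},7 \right)} \right)} = - \left(-3\right) \left(\left(- \frac{7}{3}\right) \left(-2\right)\right)^{2} = - \left(-3\right) \left(\frac{14}{3}\right)^{2} = - \frac{\left(-3\right) 196}{9} = \left(-1\right) \left(- \frac{196}{3}\right) = \frac{196}{3}$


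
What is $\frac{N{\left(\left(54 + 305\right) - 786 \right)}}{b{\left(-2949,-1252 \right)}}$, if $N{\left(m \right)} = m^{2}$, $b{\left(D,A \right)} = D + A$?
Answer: $- \frac{182329}{4201} \approx -43.401$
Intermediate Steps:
$b{\left(D,A \right)} = A + D$
$\frac{N{\left(\left(54 + 305\right) - 786 \right)}}{b{\left(-2949,-1252 \right)}} = \frac{\left(\left(54 + 305\right) - 786\right)^{2}}{-1252 - 2949} = \frac{\left(359 - 786\right)^{2}}{-4201} = \left(-427\right)^{2} \left(- \frac{1}{4201}\right) = 182329 \left(- \frac{1}{4201}\right) = - \frac{182329}{4201}$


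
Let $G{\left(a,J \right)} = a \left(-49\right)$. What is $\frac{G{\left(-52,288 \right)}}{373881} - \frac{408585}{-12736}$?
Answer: $\frac{152794619713}{4761748416} \approx 32.088$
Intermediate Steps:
$G{\left(a,J \right)} = - 49 a$
$\frac{G{\left(-52,288 \right)}}{373881} - \frac{408585}{-12736} = \frac{\left(-49\right) \left(-52\right)}{373881} - \frac{408585}{-12736} = 2548 \cdot \frac{1}{373881} - - \frac{408585}{12736} = \frac{2548}{373881} + \frac{408585}{12736} = \frac{152794619713}{4761748416}$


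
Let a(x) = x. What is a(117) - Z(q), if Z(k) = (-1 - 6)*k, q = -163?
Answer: -1024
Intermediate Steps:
Z(k) = -7*k
a(117) - Z(q) = 117 - (-7)*(-163) = 117 - 1*1141 = 117 - 1141 = -1024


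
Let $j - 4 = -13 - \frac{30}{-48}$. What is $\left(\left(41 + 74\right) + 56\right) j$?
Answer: $- \frac{11457}{8} \approx -1432.1$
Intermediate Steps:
$j = - \frac{67}{8}$ ($j = 4 - \left(13 + \frac{30}{-48}\right) = 4 - \left(13 + 30 \left(- \frac{1}{48}\right)\right) = 4 - \frac{99}{8} = - \frac{67}{8} \approx -8.375$)
$\left(\left(41 + 74\right) + 56\right) j = \left(\left(41 + 74\right) + 56\right) \left(- \frac{67}{8}\right) = \left(115 + 56\right) \left(- \frac{67}{8}\right) = 171 \left(- \frac{67}{8}\right) = - \frac{11457}{8}$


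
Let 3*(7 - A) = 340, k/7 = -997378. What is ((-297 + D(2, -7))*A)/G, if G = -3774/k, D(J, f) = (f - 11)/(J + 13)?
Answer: 553445550889/9435 ≈ 5.8659e+7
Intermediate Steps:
k = -6981646 (k = 7*(-997378) = -6981646)
A = -319/3 (A = 7 - ⅓*340 = 7 - 340/3 = -319/3 ≈ -106.33)
D(J, f) = (-11 + f)/(13 + J)
G = 1887/3490823 (G = -3774/(-6981646) = -3774*(-1/6981646) = 1887/3490823 ≈ 0.00054056)
((-297 + D(2, -7))*A)/G = ((-297 + (-11 - 7)/(13 + 2))*(-319/3))/(1887/3490823) = ((-297 - 18/15)*(-319/3))*(3490823/1887) = ((-297 + (1/15)*(-18))*(-319/3))*(3490823/1887) = ((-297 - 6/5)*(-319/3))*(3490823/1887) = -1491/5*(-319/3)*(3490823/1887) = (158543/5)*(3490823/1887) = 553445550889/9435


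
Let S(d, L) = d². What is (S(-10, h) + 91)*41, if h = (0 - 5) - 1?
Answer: 7831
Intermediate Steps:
h = -6 (h = -5 - 1 = -6)
(S(-10, h) + 91)*41 = ((-10)² + 91)*41 = (100 + 91)*41 = 191*41 = 7831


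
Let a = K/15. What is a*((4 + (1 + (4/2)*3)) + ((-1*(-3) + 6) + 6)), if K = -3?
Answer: -26/5 ≈ -5.2000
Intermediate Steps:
a = -1/5 (a = -3/15 = -3*1/15 = -1/5 ≈ -0.20000)
a*((4 + (1 + (4/2)*3)) + ((-1*(-3) + 6) + 6)) = -((4 + (1 + (4/2)*3)) + ((-1*(-3) + 6) + 6))/5 = -((4 + (1 + (4*(1/2))*3)) + ((3 + 6) + 6))/5 = -((4 + (1 + 2*3)) + (9 + 6))/5 = -((4 + (1 + 6)) + 15)/5 = -((4 + 7) + 15)/5 = -(11 + 15)/5 = -1/5*26 = -26/5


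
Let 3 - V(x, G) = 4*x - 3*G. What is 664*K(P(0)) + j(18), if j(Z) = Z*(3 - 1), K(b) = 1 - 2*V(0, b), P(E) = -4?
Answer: 12652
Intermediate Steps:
V(x, G) = 3 - 4*x + 3*G (V(x, G) = 3 - (4*x - 3*G) = 3 - (-3*G + 4*x) = 3 + (-4*x + 3*G) = 3 - 4*x + 3*G)
K(b) = -5 - 6*b (K(b) = 1 - 2*(3 - 4*0 + 3*b) = 1 - 2*(3 + 0 + 3*b) = 1 - 2*(3 + 3*b) = 1 + (-6 - 6*b) = -5 - 6*b)
j(Z) = 2*Z (j(Z) = Z*2 = 2*Z)
664*K(P(0)) + j(18) = 664*(-5 - 6*(-4)) + 2*18 = 664*(-5 + 24) + 36 = 664*19 + 36 = 12616 + 36 = 12652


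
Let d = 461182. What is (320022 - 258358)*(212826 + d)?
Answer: 41562029312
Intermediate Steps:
(320022 - 258358)*(212826 + d) = (320022 - 258358)*(212826 + 461182) = 61664*674008 = 41562029312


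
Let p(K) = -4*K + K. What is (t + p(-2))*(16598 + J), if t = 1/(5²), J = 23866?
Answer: 6110064/25 ≈ 2.4440e+5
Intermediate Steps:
t = 1/25 ≈ 0.040000
p(K) = -3*K
(t + p(-2))*(16598 + J) = (1/25 - 3*(-2))*(16598 + 23866) = (1/25 + 6)*40464 = (151/25)*40464 = 6110064/25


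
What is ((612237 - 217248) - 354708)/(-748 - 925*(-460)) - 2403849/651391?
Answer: -331600329859/92226543344 ≈ -3.5955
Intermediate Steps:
((612237 - 217248) - 354708)/(-748 - 925*(-460)) - 2403849/651391 = (394989 - 354708)/(-748 + 425500) - 2403849*1/651391 = 40281/424752 - 2403849/651391 = 40281*(1/424752) - 2403849/651391 = 13427/141584 - 2403849/651391 = -331600329859/92226543344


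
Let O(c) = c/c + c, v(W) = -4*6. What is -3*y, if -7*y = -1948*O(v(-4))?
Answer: 134412/7 ≈ 19202.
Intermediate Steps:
v(W) = -24
O(c) = 1 + c
y = -44804/7 (y = -(-1948)*(1 - 24)/7 = -(-1948)*(-23)/7 = -⅐*44804 = -44804/7 ≈ -6400.6)
-3*y = -3*(-44804/7) = 134412/7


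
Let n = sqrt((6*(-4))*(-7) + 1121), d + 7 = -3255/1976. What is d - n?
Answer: -17087/1976 - sqrt(1289) ≈ -44.550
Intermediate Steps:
d = -17087/1976 (d = -7 - 3255/1976 = -17087/1976 ≈ -8.6473)
n = sqrt(1289) (n = sqrt(-24*(-7) + 1121) = sqrt(168 + 1121) = sqrt(1289) ≈ 35.903)
d - n = -17087/1976 - sqrt(1289)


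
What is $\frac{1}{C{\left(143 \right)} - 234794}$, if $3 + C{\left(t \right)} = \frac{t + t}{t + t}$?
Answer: $- \frac{1}{234796} \approx -4.259 \cdot 10^{-6}$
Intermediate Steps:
$C{\left(t \right)} = -2$ ($C{\left(t \right)} = -3 + \frac{t + t}{t + t} = -3 + \frac{2 t}{2 t} = -3 + 2 t \frac{1}{2 t} = -3 + 1 = -2$)
$\frac{1}{C{\left(143 \right)} - 234794} = \frac{1}{-2 - 234794} = \frac{1}{-234796} = - \frac{1}{234796}$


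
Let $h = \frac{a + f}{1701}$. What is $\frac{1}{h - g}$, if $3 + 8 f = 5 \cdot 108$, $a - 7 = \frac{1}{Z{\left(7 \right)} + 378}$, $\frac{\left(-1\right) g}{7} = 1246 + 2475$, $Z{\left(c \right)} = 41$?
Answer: $\frac{1900584}{49504594273} \approx 3.8392 \cdot 10^{-5}$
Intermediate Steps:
$g = -26047$ ($g = - 7 \left(1246 + 2475\right) = \left(-7\right) 3721 = -26047$)
$a = \frac{2934}{419}$ ($a = 7 + \frac{1}{41 + 378} = 7 + \frac{1}{419} = \frac{2934}{419} \approx 7.0024$)
$f = \frac{537}{8}$ ($f = - \frac{3}{8} + \frac{5 \cdot 108}{8} = - \frac{3}{8} + \frac{1}{8} \cdot 540 = - \frac{3}{8} + \frac{135}{2} = \frac{537}{8} \approx 67.125$)
$h = \frac{82825}{1900584}$ ($h = \frac{\frac{2934}{419} + \frac{537}{8}}{1701} = \frac{248475}{3352} \cdot \frac{1}{1701} = \frac{82825}{1900584} \approx 0.043579$)
$\frac{1}{h - g} = \frac{1}{\frac{82825}{1900584} - -26047} = \frac{1}{\frac{82825}{1900584} + 26047} = \frac{1}{\frac{49504594273}{1900584}} = \frac{1900584}{49504594273}$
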